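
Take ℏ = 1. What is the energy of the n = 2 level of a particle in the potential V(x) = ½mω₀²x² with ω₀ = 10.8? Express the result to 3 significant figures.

E = 27.0

Using E_n = (n + ½)ℏω₀: E_2 = 2.5 × 10.8 = 27.00.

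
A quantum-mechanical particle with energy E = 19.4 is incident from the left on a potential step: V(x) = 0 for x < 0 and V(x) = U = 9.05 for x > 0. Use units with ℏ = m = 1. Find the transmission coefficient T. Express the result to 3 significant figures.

The wavenumbers are k₁ = √(2mE)/ℏ = 6.229 on the left and k₂ = √(2m(E − U))/ℏ = 4.550 on the right.
Matching ψ and ψ′ at x = 0 gives r = (k₁ − k₂)/(k₁ + k₂), so R = r² = 0.02427 and T = 1 − R = 0.9757.

T = 0.976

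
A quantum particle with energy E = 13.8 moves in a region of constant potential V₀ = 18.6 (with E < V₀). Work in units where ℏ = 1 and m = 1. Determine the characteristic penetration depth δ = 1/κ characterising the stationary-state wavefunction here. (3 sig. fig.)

δ = 0.323

Since E < V₀ the TISE in this region is ψ'' = κ²ψ with κ = √(2m(V₀ − E))/ℏ.
κ = √(2 × 1 × 4.8) = 3.098. The penetration depth is δ = 1/κ = 0.323.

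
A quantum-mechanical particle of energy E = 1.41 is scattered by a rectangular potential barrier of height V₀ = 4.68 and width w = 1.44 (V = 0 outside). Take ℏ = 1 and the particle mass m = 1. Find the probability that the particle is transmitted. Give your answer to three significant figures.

Since E < V₀ the interior solution is evanescent with decay constant κ = √(2m(V₀ − E))/ℏ = 2.557.
κw = 3.683, sinh(κw) = 19.86.
The exact tunnelling result is T⁻¹ = 1 + V₀² sinh²(κw) / [4E(V₀ − E)] = 469.5, so T = 0.00213.

T = 0.00213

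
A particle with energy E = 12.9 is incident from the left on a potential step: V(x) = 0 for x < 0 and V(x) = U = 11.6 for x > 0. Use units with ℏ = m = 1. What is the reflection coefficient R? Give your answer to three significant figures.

R = 0.268

On each side the TISE gives plane waves with k = √(2m(E − V))/ℏ: k₁ = √(2·1·12.9) = 5.079, k₂ = √(2·1·1.3) = 1.612.
Continuity of ψ and ψ′ at the step yields the reflection amplitude r = (k₁ − k₂)/(k₁ + k₂) = 0.5181; thus R = |r|² = 0.2684, T = 0.7316.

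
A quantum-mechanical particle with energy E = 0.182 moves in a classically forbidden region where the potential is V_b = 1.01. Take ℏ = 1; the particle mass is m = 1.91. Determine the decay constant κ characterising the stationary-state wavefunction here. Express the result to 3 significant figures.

Since E < V_b the TISE in this region is ψ'' = κ²ψ with κ = √(2m(V_b − E))/ℏ.
κ = √(2 × 1.91 × 0.828) = 1.778.

κ = 1.78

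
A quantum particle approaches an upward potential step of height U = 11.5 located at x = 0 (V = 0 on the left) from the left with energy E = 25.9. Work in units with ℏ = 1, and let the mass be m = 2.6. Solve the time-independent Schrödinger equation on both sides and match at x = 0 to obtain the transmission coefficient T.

The wavenumbers are k₁ = √(2mE)/ℏ = 11.61 on the left and k₂ = √(2m(E − U))/ℏ = 8.653 on the right.
Matching ψ and ψ′ at x = 0 gives r = (k₁ − k₂)/(k₁ + k₂), so R = r² = 0.02123 and T = 1 − R = 0.9788.

T = 0.979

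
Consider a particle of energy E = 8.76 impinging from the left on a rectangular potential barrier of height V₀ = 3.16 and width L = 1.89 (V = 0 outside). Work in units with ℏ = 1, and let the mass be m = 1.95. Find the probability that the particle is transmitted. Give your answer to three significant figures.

E > V₀: inside the barrier k₂ = √(2m(E − V₀))/ℏ = 4.673, k₂L = 8.833.
Matching at both interfaces gives T⁻¹ = 1 + V₀² sin²(k₂L) / [4E(E − V₀)] = 1.016, hence T = 0.984.

T = 0.984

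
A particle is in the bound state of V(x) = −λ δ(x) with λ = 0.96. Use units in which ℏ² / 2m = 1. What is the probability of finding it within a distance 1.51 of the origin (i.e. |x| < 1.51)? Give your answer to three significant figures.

P = 0.765

The normalised bound state is ψ = √κ e^{−κ|x|} with κ = mλ/ℏ² = 0.4800.
P(|x| < d) = ∫_{−d}^{d} κ e^{−2κ|x|} dx = 1 − e^{−2κd} = 1 − e^{−1.450} = 0.7653.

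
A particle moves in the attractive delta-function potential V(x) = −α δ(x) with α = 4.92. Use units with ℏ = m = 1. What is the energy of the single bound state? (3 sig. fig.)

E = -12.1

For x ≠ 0 the bound state is ψ ∝ e^{−κ|x|}; integrating the TISE across the delta gives the cusp condition 2κ = 2mα/ℏ², so κ = 4.920.
Then E = −ℏ²κ²/(2m) = −mα²/(2ℏ²) = -12.10.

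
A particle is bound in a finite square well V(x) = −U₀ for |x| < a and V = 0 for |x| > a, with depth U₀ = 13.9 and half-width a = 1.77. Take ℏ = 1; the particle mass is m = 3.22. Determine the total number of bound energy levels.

N = 11

The dimensionless depth is z₀ = a√(2mU₀)/ℏ = 1.77 × √(89.52) = 16.75.
A new bound state (alternating even/odd) appears each time z₀ passes a multiple of π/2, so N = ⌊2z₀/π⌋ + 1 = ⌊10.66⌋ + 1 = 11.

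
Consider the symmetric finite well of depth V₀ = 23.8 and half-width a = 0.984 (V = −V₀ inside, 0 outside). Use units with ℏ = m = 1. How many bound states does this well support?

Define the well-strength parameter z₀ = (a/ℏ)√(2mV₀) = 0.984 × √(2·1·23.8) = 6.789.
A new bound state (alternating even/odd) appears each time z₀ passes a multiple of π/2, so N = ⌊2z₀/π⌋ + 1 = ⌊4.322⌋ + 1 = 5.

N = 5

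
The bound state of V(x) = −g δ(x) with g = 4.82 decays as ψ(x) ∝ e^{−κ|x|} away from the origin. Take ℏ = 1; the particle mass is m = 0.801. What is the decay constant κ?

κ = 3.86

Integrating the TISE across x = 0 gives the cusp condition ψ'(0⁺) − ψ'(0⁻) = −(2mg/ℏ²)ψ(0).
With ψ ∝ e^{−κ|x|} this yields −2κ = −2mg/ℏ², so κ = mg/ℏ² = 3.861.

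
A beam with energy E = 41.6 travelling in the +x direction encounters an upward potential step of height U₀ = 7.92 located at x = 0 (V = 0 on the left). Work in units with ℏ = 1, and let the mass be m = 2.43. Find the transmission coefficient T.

On each side the TISE gives plane waves with k = √(2m(E − V))/ℏ: k₁ = √(2·2.43·41.6) = 14.22, k₂ = √(2·2.43·33.68) = 12.79.
Matching ψ and ψ′ at x = 0 gives r = (k₁ − k₂)/(k₁ + k₂), so R = r² = 0.002783 and T = 1 − R = 0.9972.

T = 0.997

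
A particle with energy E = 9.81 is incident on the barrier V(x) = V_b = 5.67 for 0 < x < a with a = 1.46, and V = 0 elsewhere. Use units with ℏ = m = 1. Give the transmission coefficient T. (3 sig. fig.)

T = 0.869

Above the barrier the interior wavenumber is k₂ = √(2m(E − V_b))/ℏ = 2.877, giving phase k₂a = 4.201.
Matching at both interfaces gives T⁻¹ = 1 + V_b² sin²(k₂a) / [4E(E − V_b)] = 1.151, hence T = 0.869.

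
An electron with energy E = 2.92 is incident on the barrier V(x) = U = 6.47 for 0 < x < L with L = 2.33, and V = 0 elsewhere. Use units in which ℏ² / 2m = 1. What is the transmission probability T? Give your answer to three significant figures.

T = 0.000609

E < U: inside the barrier ψ ∝ e^{±κx} with κ = √(2m(U − E))/ℏ = 1.884.
κL = 4.390, sinh(κL) = 40.32.
The exact tunnelling result is T⁻¹ = 1 + U² sinh²(κL) / [4E(U − E)] = 1642, so T = 0.000609.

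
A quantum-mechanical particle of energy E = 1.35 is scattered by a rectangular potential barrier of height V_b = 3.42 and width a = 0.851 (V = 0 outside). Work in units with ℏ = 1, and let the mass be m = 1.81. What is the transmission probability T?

T = 0.0356

E < V_b: inside the barrier ψ ∝ e^{±κx} with κ = √(2m(V_b − E))/ℏ = 2.737.
κa = 2.330, sinh(κa) = 5.088.
Matching ψ, ψ′ at both faces gives T = [1 + V_b² sinh²(κa) / (4E(V_b − E))]⁻¹ = 1/28.09 = 0.0356.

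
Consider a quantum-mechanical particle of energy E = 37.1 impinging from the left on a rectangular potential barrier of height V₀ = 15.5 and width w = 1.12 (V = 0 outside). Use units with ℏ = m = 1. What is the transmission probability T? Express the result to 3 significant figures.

Above the barrier the interior wavenumber is k₂ = √(2m(E − V₀))/ℏ = 6.573, giving phase k₂w = 7.361.
Matching at both interfaces gives T⁻¹ = 1 + V₀² sin²(k₂w) / [4E(E − V₀)] = 1.058, hence T = 0.945.

T = 0.945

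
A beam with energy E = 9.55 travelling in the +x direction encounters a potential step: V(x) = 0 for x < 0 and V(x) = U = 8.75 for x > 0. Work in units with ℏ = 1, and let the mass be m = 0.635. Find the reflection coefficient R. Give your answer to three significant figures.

The wavenumbers are k₁ = √(2mE)/ℏ = 3.483 on the left and k₂ = √(2m(E − U))/ℏ = 1.008 on the right.
Continuity of ψ and ψ′ at the step yields the reflection amplitude r = (k₁ − k₂)/(k₁ + k₂) = 0.5511; thus R = |r|² = 0.3037, T = 0.6963.

R = 0.304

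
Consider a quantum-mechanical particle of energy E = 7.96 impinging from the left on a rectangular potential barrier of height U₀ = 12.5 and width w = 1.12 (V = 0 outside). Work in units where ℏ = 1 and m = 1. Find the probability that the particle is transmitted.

T = 0.00433

E < U₀: inside the barrier ψ ∝ e^{±κx} with κ = √(2m(U₀ − E))/ℏ = 3.013.
κw = 3.375, sinh(κw) = 14.59.
Matching ψ, ψ′ at both faces gives T = [1 + U₀² sinh²(κw) / (4E(U₀ − E))]⁻¹ = 1/231.2 = 0.00433.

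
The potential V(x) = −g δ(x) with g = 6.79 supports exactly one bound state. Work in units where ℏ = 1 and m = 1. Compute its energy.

E = -23.1

For x ≠ 0 the bound state is ψ ∝ e^{−κ|x|}; integrating the TISE across the delta gives the cusp condition 2κ = 2mg/ℏ², so κ = 6.790.
Then E = −ℏ²κ²/(2m) = −mg²/(2ℏ²) = -23.05.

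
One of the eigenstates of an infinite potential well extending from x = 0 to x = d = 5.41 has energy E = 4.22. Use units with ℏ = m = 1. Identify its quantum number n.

From E_n = n²π²ℏ²/(2md²) invert to n = √(2md²E)/(πℏ).
n = (5.41/π) × √(2 × 1 × 4.22) = 5.003 → n = 5.

n = 5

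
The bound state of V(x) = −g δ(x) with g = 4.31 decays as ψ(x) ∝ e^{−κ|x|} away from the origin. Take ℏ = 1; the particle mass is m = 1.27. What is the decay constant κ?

Integrate −(ℏ²/2m)ψ'' − gδ(x)ψ = Eψ from −ε to +ε: the ψ'' term gives ψ'(0⁺) − ψ'(0⁻) and the δ term gives −(2mg/ℏ²)ψ(0).
With ψ ∝ e^{−κ|x|} this yields −2κ = −2mg/ℏ², so κ = mg/ℏ² = 5.474.

κ = 5.47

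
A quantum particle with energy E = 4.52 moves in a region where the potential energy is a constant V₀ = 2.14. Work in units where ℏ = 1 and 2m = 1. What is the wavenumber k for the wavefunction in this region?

With E > V₀ the solution is oscillatory, ψ ∝ e^{±ikx} with k = √(2m(E − V₀))/ℏ.
k = √(2 × 0.5 × 2.38) = 1.543.

k = 1.54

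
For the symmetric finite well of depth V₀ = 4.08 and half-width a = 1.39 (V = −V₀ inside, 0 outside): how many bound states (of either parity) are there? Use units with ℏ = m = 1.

Define the well-strength parameter z₀ = (a/ℏ)√(2mV₀) = 1.39 × √(2·1·4.08) = 3.971.
The even/odd transcendental equations gain one root per π/2 in z₀, giving N = 1 + ⌊2z₀/π⌋ = 1 + ⌊2.528⌋ = 3.

N = 3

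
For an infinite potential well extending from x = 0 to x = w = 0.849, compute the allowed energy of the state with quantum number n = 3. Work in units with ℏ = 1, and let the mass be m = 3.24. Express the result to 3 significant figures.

The infinite-well eigenfunctions ψ_n = √(2/w) sin(nπx/w) vanish at both walls, giving E_n = n²π²ℏ²/(2mw²).
E_3 = 3² × π² / (2 × 3.24 × 0.849²) = 19.02.

E = 19.0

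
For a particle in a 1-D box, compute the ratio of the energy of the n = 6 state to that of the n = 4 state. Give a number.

Since E_n ∝ n², the ratio is (6/4)² = 2.25.

2.25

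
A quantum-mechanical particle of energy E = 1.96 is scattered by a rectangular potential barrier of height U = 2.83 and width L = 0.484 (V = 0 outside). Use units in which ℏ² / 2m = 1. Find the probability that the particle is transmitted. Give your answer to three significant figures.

Since E < U the interior solution is evanescent with decay constant κ = √(2m(U − E))/ℏ = 0.9327.
κL = 0.4514, sinh(κL) = 0.4669.
The exact tunnelling result is T⁻¹ = 1 + U² sinh²(κL) / [4E(U − E)] = 1.256, so T = 0.796.

T = 0.796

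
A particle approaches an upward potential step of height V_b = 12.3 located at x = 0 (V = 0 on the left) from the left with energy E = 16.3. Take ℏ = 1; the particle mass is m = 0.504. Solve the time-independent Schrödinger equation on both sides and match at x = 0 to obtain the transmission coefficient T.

On each side the TISE gives plane waves with k = √(2m(E − V))/ℏ: k₁ = √(2·0.504·16.3) = 4.053, k₂ = √(2·0.504·4) = 2.008.
Continuity of ψ and ψ′ at the step yields the reflection amplitude r = (k₁ − k₂)/(k₁ + k₂) = 0.3375; thus R = |r|² = 0.1139, T = 0.8861.

T = 0.886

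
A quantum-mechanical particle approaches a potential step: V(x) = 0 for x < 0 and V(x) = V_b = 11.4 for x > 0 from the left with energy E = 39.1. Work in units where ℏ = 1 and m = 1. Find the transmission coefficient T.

T = 0.993

The wavenumbers are k₁ = √(2mE)/ℏ = 8.843 on the left and k₂ = √(2m(E − V_b))/ℏ = 7.443 on the right.
Matching ψ and ψ′ at x = 0 gives r = (k₁ − k₂)/(k₁ + k₂), so R = r² = 0.007389 and T = 1 − R = 0.9926.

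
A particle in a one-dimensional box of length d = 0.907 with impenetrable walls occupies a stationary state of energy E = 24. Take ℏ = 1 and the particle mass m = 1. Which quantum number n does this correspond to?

From E_n = n²π²ℏ²/(2md²) invert to n = √(2md²E)/(πℏ).
n = (0.907/π) × √(2 × 1 × 24) = 2.000 → n = 2.

n = 2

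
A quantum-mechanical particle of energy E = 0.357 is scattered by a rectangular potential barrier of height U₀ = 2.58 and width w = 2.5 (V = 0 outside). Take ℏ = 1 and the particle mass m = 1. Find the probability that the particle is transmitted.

Since E < U₀ the interior solution is evanescent with decay constant κ = √(2m(U₀ − E))/ℏ = 2.109.
κw = 5.271, sinh(κw) = 97.34.
Matching ψ, ψ′ at both faces gives T = [1 + U₀² sinh²(κw) / (4E(U₀ − E))]⁻¹ = 1/19870 = 0.0000503.

T = 0.0000503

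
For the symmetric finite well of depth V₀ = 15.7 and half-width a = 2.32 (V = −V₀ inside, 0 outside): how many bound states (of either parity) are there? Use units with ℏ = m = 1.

Define the well-strength parameter z₀ = (a/ℏ)√(2mV₀) = 2.32 × √(2·1·15.7) = 13.00.
The even/odd transcendental equations gain one root per π/2 in z₀, giving N = 1 + ⌊2z₀/π⌋ = 1 + ⌊8.276⌋ = 9.

N = 9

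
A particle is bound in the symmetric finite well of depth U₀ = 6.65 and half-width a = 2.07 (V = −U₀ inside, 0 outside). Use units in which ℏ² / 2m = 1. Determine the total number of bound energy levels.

The dimensionless depth is z₀ = a√(2mU₀)/ℏ = 2.07 × √(6.650) = 5.338.
A new bound state (alternating even/odd) appears each time z₀ passes a multiple of π/2, so N = ⌊2z₀/π⌋ + 1 = ⌊3.398⌋ + 1 = 4.

N = 4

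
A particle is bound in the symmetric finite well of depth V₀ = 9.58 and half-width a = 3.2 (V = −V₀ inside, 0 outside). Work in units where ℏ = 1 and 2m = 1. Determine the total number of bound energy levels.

N = 7

The dimensionless depth is z₀ = a√(2mV₀)/ℏ = 3.2 × √(9.580) = 9.905.
A new bound state (alternating even/odd) appears each time z₀ passes a multiple of π/2, so N = ⌊2z₀/π⌋ + 1 = ⌊6.305⌋ + 1 = 7.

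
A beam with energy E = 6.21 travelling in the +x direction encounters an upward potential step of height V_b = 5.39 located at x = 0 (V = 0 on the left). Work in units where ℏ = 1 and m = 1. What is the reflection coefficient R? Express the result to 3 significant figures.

The wavenumbers are k₁ = √(2mE)/ℏ = 3.524 on the left and k₂ = √(2m(E − V_b))/ℏ = 1.281 on the right.
Matching ψ and ψ′ at x = 0 gives r = (k₁ − k₂)/(k₁ + k₂), so R = r² = 0.2180 and T = 1 − R = 0.7820.

R = 0.218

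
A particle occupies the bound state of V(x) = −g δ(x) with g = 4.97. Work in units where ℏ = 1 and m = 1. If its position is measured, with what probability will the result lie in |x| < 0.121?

P = 0.700

The normalised bound state is ψ = √κ e^{−κ|x|} with κ = mg/ℏ² = 4.970.
P(|x| < d) = ∫_{−d}^{d} κ e^{−2κ|x|} dx = 1 − e^{−2κd} = 1 − e^{−1.203} = 0.6996.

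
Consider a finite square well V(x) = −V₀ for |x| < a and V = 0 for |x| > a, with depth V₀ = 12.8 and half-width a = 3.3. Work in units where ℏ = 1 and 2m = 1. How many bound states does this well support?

The dimensionless depth is z₀ = a√(2mV₀)/ℏ = 3.3 × √(12.80) = 11.81.
A new bound state (alternating even/odd) appears each time z₀ passes a multiple of π/2, so N = ⌊2z₀/π⌋ + 1 = ⌊7.516⌋ + 1 = 8.

N = 8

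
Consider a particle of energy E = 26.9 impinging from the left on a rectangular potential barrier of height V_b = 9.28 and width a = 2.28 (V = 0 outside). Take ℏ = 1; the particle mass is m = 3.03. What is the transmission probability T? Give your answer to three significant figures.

Above the barrier the interior wavenumber is k₂ = √(2m(E − V_b))/ℏ = 10.33, giving phase k₂a = 23.56.
T = [1 + V_b² sin²(k₂a) / (4E(E − V_b))]⁻¹ = 1/1.045 = 0.957.

T = 0.957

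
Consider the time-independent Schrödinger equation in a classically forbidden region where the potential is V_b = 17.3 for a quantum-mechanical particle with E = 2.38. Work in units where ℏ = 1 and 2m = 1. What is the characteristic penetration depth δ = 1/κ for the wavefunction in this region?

Since E < V_b the TISE in this region is ψ'' = κ²ψ with κ = √(2m(V_b − E))/ℏ.
κ = √(2 × 0.5 × 14.92) = 3.863. The penetration depth is δ = 1/κ = 0.259.

δ = 0.259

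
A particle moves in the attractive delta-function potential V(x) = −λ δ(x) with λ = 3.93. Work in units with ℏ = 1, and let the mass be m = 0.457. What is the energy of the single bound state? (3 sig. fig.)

For x ≠ 0 the bound state is ψ ∝ e^{−κ|x|}; integrating the TISE across the delta gives the cusp condition 2κ = 2mλ/ℏ², so κ = 1.796.
Then E = −ℏ²κ²/(2m) = −mλ²/(2ℏ²) = -3.529.

E = -3.53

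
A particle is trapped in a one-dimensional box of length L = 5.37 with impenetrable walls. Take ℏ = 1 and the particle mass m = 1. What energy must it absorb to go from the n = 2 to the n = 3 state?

E_n = n²π²ℏ²/(2mL²), so ΔE = (3² − 2²) π²ℏ²/(2mL²).
ΔE = 5 × π² / (2 × 1 × 5.37²) = 0.8556.

ΔE = 0.856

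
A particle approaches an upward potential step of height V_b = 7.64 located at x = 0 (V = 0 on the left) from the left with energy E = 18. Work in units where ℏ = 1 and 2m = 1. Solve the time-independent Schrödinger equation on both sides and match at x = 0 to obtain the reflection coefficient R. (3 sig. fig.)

On each side the TISE gives plane waves with k = √(2m(E − V))/ℏ: k₁ = √(2·½·18) = 4.243, k₂ = √(2·½·10.36) = 3.219.
Continuity of ψ and ψ′ at the step yields the reflection amplitude r = (k₁ − k₂)/(k₁ + k₂) = 0.1372; thus R = |r|² = 0.01883, T = 0.9812.

R = 0.0188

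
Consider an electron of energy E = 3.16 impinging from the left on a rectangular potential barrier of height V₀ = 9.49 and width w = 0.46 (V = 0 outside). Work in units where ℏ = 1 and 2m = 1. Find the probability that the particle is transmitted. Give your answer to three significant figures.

T = 0.302

E < V₀: inside the barrier ψ ∝ e^{±κx} with κ = √(2m(V₀ − E))/ℏ = 2.516.
κw = 1.157, sinh(κw) = 1.434.
The exact tunnelling result is T⁻¹ = 1 + V₀² sinh²(κw) / [4E(V₀ − E)] = 3.313, so T = 0.302.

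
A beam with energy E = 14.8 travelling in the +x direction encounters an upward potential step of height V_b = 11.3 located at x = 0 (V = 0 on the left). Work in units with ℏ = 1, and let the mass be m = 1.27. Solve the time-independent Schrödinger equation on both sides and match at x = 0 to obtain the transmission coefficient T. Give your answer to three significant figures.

T = 0.881

On each side the TISE gives plane waves with k = √(2m(E − V))/ℏ: k₁ = √(2·1.27·14.8) = 6.131, k₂ = √(2·1.27·3.5) = 2.982.
Matching ψ and ψ′ at x = 0 gives r = (k₁ − k₂)/(k₁ + k₂), so R = r² = 0.1195 and T = 1 − R = 0.8805.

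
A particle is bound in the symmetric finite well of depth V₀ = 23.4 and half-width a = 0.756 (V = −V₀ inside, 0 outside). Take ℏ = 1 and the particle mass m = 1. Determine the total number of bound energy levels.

The dimensionless depth is z₀ = a√(2mV₀)/ℏ = 0.756 × √(46.80) = 5.172.
The even/odd transcendental equations gain one root per π/2 in z₀, giving N = 1 + ⌊2z₀/π⌋ = 1 + ⌊3.292⌋ = 4.

N = 4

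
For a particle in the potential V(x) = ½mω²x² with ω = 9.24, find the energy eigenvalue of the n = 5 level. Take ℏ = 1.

The oscillator eigenvalues are E_n = ℏω(n + ½), so E_5 = 9.24 × 5.5 = 50.82.

E = 50.8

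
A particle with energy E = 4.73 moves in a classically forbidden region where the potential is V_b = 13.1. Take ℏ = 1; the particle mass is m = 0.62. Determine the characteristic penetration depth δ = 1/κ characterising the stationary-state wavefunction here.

Since E < V_b the TISE in this region is ψ'' = κ²ψ with κ = √(2m(V_b − E))/ℏ.
κ = √(2 × 0.62 × 8.37) = 3.222. The penetration depth is δ = 1/κ = 0.310.

δ = 0.310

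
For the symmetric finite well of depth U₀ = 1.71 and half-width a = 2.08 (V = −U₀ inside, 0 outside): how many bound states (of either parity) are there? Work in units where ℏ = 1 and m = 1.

The dimensionless depth is z₀ = a√(2mU₀)/ℏ = 2.08 × √(3.420) = 3.847.
A new bound state (alternating even/odd) appears each time z₀ passes a multiple of π/2, so N = ⌊2z₀/π⌋ + 1 = ⌊2.449⌋ + 1 = 3.

N = 3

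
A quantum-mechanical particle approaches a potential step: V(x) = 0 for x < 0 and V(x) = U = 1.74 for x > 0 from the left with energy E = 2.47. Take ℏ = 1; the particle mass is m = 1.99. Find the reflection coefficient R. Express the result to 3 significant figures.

On each side the TISE gives plane waves with k = √(2m(E − V))/ℏ: k₁ = √(2·1.99·2.47) = 3.135, k₂ = √(2·1.99·0.73) = 1.705.
Matching ψ and ψ′ at x = 0 gives r = (k₁ − k₂)/(k₁ + k₂), so R = r² = 0.08740 and T = 1 − R = 0.9126.

R = 0.0874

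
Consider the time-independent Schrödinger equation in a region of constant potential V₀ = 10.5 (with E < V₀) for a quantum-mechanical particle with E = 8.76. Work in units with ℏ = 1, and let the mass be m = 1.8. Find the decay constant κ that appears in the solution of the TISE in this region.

κ = 2.50

Since E < V₀ the TISE in this region is ψ'' = κ²ψ with κ = √(2m(V₀ − E))/ℏ.
κ = √(2 × 1.8 × 1.74) = 2.503.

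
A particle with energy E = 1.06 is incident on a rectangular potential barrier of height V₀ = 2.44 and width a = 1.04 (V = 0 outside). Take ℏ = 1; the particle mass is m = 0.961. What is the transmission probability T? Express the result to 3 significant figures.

E < V₀: inside the barrier ψ ∝ e^{±κx} with κ = √(2m(V₀ − E))/ℏ = 1.629.
κa = 1.694, sinh(κa) = 2.628.
The exact tunnelling result is T⁻¹ = 1 + V₀² sinh²(κa) / [4E(V₀ − E)] = 8.027, so T = 0.125.

T = 0.125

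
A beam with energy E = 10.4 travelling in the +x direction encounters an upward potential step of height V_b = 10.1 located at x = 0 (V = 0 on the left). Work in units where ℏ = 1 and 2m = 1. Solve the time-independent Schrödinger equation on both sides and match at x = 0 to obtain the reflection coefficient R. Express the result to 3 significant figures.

R = 0.504

On each side the TISE gives plane waves with k = √(2m(E − V))/ℏ: k₁ = √(2·½·10.4) = 3.225, k₂ = √(2·½·0.3) = 0.5477.
Matching ψ and ψ′ at x = 0 gives r = (k₁ − k₂)/(k₁ + k₂), so R = r² = 0.5036 and T = 1 − R = 0.4964.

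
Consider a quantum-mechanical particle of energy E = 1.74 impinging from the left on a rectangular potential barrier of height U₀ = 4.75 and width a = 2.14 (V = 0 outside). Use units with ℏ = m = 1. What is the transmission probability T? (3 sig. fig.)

Since E < U₀ the interior solution is evanescent with decay constant κ = √(2m(U₀ − E))/ℏ = 2.454.
κa = 5.251, sinh(κa) = 95.34.
The exact tunnelling result is T⁻¹ = 1 + U₀² sinh²(κa) / [4E(U₀ − E)] = 9791, so T = 0.000102.

T = 0.000102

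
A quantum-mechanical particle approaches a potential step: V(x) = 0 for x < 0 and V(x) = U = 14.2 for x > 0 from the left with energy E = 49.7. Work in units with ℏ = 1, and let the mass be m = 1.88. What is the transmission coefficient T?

T = 0.993

On each side the TISE gives plane waves with k = √(2m(E − V))/ℏ: k₁ = √(2·1.88·49.7) = 13.67, k₂ = √(2·1.88·35.5) = 11.55.
Continuity of ψ and ψ′ at the step yields the reflection amplitude r = (k₁ − k₂)/(k₁ + k₂) = 0.08392; thus R = |r|² = 0.007043, T = 0.9930.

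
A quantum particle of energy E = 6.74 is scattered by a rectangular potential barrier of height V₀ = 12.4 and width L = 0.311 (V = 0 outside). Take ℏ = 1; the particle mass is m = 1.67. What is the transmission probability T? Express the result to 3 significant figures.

E < V₀: inside the barrier ψ ∝ e^{±κx} with κ = √(2m(V₀ − E))/ℏ = 4.348.
κL = 1.352, sinh(κL) = 1.804.
The exact tunnelling result is T⁻¹ = 1 + V₀² sinh²(κL) / [4E(V₀ − E)] = 4.278, so T = 0.234.

T = 0.234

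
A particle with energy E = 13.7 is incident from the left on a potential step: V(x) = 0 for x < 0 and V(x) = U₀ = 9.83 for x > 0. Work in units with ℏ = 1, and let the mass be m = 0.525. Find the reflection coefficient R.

R = 0.0936

The wavenumbers are k₁ = √(2mE)/ℏ = 3.793 on the left and k₂ = √(2m(E − U₀))/ℏ = 2.016 on the right.
Continuity of ψ and ψ′ at the step yields the reflection amplitude r = (k₁ − k₂)/(k₁ + k₂) = 0.3059; thus R = |r|² = 0.09359, T = 0.9064.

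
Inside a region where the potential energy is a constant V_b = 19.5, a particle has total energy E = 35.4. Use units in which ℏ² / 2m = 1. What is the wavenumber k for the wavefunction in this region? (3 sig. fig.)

k = 3.99

With E > V_b the solution is oscillatory, ψ ∝ e^{±ikx} with k = √(2m(E − V_b))/ℏ.
k = √(2 × 0.5 × 15.9) = 3.987.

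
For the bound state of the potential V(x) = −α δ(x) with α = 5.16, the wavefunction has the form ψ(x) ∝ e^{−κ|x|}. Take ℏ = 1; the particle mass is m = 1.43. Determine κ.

κ = 7.38

Integrating the TISE across x = 0 gives the cusp condition ψ'(0⁺) − ψ'(0⁻) = −(2mα/ℏ²)ψ(0).
With ψ ∝ e^{−κ|x|} this yields −2κ = −2mα/ℏ², so κ = mα/ℏ² = 7.379.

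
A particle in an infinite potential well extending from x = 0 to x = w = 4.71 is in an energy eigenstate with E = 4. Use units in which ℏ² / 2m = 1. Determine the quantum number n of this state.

n = 3

For an infinite well E_n = n²π²ℏ²/(2mw²), so n = (w/πℏ)√(2mE).
n = (4.71/π) × √(2 × 0.5 × 4) = 2.998 → n = 3.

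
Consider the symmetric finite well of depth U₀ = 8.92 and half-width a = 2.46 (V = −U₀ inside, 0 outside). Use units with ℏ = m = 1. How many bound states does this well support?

N = 7

The dimensionless depth is z₀ = a√(2mU₀)/ℏ = 2.46 × √(17.84) = 10.39.
A new bound state (alternating even/odd) appears each time z₀ passes a multiple of π/2, so N = ⌊2z₀/π⌋ + 1 = ⌊6.615⌋ + 1 = 7.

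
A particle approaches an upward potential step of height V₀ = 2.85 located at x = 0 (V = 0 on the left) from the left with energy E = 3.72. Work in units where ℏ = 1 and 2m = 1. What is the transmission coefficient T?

The wavenumbers are k₁ = √(2mE)/ℏ = 1.929 on the left and k₂ = √(2m(E − V₀))/ℏ = 0.9327 on the right.
Matching ψ and ψ′ at x = 0 gives r = (k₁ − k₂)/(k₁ + k₂), so R = r² = 0.1212 and T = 1 − R = 0.8788.

T = 0.879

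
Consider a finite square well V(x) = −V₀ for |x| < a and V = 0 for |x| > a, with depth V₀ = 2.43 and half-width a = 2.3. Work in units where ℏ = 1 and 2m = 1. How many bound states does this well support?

N = 3

The dimensionless depth is z₀ = a√(2mV₀)/ℏ = 2.3 × √(2.430) = 3.585.
A new bound state (alternating even/odd) appears each time z₀ passes a multiple of π/2, so N = ⌊2z₀/π⌋ + 1 = ⌊2.283⌋ + 1 = 3.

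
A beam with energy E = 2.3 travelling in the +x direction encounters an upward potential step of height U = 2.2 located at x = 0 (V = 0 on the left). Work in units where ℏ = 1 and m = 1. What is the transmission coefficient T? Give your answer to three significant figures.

T = 0.571

The wavenumbers are k₁ = √(2mE)/ℏ = 2.145 on the left and k₂ = √(2m(E − U))/ℏ = 0.4472 on the right.
Matching ψ and ψ′ at x = 0 gives r = (k₁ − k₂)/(k₁ + k₂), so R = r² = 0.4289 and T = 1 − R = 0.5711.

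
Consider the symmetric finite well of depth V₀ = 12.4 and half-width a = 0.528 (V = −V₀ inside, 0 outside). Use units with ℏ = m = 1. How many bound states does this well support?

N = 2

Define the well-strength parameter z₀ = (a/ℏ)√(2mV₀) = 0.528 × √(2·1·12.4) = 2.629.
The even/odd transcendental equations gain one root per π/2 in z₀, giving N = 1 + ⌊2z₀/π⌋ = 1 + ⌊1.674⌋ = 2.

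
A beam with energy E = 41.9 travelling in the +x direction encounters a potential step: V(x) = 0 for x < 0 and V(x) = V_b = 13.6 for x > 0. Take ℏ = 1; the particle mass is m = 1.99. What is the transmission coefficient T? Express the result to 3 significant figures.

On each side the TISE gives plane waves with k = √(2m(E − V))/ℏ: k₁ = √(2·1.99·41.9) = 12.91, k₂ = √(2·1.99·28.3) = 10.61.
Continuity of ψ and ψ′ at the step yields the reflection amplitude r = (k₁ − k₂)/(k₁ + k₂) = 0.09779; thus R = |r|² = 0.009563, T = 0.9904.

T = 0.990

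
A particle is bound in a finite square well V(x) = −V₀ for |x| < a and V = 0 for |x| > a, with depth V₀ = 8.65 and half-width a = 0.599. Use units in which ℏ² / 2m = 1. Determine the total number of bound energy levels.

N = 2

The dimensionless depth is z₀ = a√(2mV₀)/ℏ = 0.599 × √(8.650) = 1.762.
A new bound state (alternating even/odd) appears each time z₀ passes a multiple of π/2, so N = ⌊2z₀/π⌋ + 1 = ⌊1.122⌋ + 1 = 2.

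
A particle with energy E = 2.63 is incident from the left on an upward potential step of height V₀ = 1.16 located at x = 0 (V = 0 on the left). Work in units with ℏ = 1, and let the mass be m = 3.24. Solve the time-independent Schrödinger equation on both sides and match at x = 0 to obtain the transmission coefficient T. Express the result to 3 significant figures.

T = 0.979

On each side the TISE gives plane waves with k = √(2m(E − V))/ℏ: k₁ = √(2·3.24·2.63) = 4.128, k₂ = √(2·3.24·1.47) = 3.086.
Continuity of ψ and ψ′ at the step yields the reflection amplitude r = (k₁ − k₂)/(k₁ + k₂) = 0.1444; thus R = |r|² = 0.02086, T = 0.9791.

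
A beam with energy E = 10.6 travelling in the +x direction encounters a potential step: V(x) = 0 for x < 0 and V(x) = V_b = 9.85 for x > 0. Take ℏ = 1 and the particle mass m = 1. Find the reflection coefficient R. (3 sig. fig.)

The wavenumbers are k₁ = √(2mE)/ℏ = 4.604 on the left and k₂ = √(2m(E − V_b))/ℏ = 1.225 on the right.
Continuity of ψ and ψ′ at the step yields the reflection amplitude r = (k₁ − k₂)/(k₁ + k₂) = 0.5798; thus R = |r|² = 0.3361, T = 0.6639.

R = 0.336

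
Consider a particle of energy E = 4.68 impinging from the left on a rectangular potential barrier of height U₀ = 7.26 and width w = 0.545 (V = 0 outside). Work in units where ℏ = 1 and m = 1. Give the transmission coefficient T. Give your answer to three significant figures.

T = 0.269

Since E < U₀ the interior solution is evanescent with decay constant κ = √(2m(U₀ − E))/ℏ = 2.272.
κw = 1.238, sinh(κw) = 1.579.
The exact tunnelling result is T⁻¹ = 1 + U₀² sinh²(κw) / [4E(U₀ − E)] = 3.722, so T = 0.269.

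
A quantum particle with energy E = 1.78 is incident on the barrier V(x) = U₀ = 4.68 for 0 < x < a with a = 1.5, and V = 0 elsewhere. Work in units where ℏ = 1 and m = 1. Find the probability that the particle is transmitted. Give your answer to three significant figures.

E < U₀: inside the barrier ψ ∝ e^{±κx} with κ = √(2m(U₀ − E))/ℏ = 2.408.
κa = 3.612, sinh(κa) = 18.52.
The exact tunnelling result is T⁻¹ = 1 + U₀² sinh²(κa) / [4E(U₀ − E)] = 364.6, so T = 0.00274.

T = 0.00274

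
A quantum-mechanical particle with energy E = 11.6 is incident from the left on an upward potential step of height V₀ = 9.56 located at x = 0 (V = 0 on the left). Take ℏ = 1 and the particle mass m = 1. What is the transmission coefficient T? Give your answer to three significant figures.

On each side the TISE gives plane waves with k = √(2m(E − V))/ℏ: k₁ = √(2·1·11.6) = 4.817, k₂ = √(2·1·2.04) = 2.020.
Matching ψ and ψ′ at x = 0 gives r = (k₁ − k₂)/(k₁ + k₂), so R = r² = 0.1674 and T = 1 − R = 0.8326.

T = 0.833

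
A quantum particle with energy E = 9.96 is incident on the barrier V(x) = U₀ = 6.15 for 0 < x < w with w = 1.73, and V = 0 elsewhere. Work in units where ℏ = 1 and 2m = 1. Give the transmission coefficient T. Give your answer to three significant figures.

E > U₀: inside the barrier k₂ = √(2m(E − U₀))/ℏ = 1.952, k₂w = 3.377.
Matching at both interfaces gives T⁻¹ = 1 + U₀² sin²(k₂w) / [4E(E − U₀)] = 1.014, hence T = 0.987.

T = 0.987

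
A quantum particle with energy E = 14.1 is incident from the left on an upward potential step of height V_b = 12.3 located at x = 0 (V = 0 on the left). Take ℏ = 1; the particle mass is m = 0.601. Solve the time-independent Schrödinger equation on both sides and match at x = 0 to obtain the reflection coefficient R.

The wavenumbers are k₁ = √(2mE)/ℏ = 4.117 on the left and k₂ = √(2m(E − V_b))/ℏ = 1.471 on the right.
Matching ψ and ψ′ at x = 0 gives r = (k₁ − k₂)/(k₁ + k₂), so R = r² = 0.2242 and T = 1 − R = 0.7758.

R = 0.224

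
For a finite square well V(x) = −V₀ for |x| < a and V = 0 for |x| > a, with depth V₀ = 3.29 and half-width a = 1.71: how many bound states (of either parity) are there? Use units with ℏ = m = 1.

The dimensionless depth is z₀ = a√(2mV₀)/ℏ = 1.71 × √(6.580) = 4.386.
The even/odd transcendental equations gain one root per π/2 in z₀, giving N = 1 + ⌊2z₀/π⌋ = 1 + ⌊2.792⌋ = 3.

N = 3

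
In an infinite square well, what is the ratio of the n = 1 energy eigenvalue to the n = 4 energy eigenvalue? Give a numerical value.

0.0625

Since E_n ∝ n², the ratio is (1/4)² = 0.0625.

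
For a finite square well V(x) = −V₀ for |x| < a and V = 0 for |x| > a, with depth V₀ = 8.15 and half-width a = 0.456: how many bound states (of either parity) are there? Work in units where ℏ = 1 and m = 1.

Define the well-strength parameter z₀ = (a/ℏ)√(2mV₀) = 0.456 × √(2·1·8.15) = 1.841.
The even/odd transcendental equations gain one root per π/2 in z₀, giving N = 1 + ⌊2z₀/π⌋ = 1 + ⌊1.172⌋ = 2.

N = 2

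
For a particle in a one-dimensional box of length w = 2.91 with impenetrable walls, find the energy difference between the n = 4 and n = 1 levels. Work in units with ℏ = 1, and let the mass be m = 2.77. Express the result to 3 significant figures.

ΔE = 3.16

E_n = n²π²ℏ²/(2mw²), so ΔE = (4² − 1²) π²ℏ²/(2mw²).
ΔE = 15 × π² / (2 × 2.77 × 2.91²) = 3.156.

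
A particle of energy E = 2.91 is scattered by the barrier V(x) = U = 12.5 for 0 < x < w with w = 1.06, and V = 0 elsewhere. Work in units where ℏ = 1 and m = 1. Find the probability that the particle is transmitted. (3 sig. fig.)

E < U: inside the barrier ψ ∝ e^{±κx} with κ = √(2m(U − E))/ℏ = 4.379.
κw = 4.642, sinh(κw) = 51.88.
Matching ψ, ψ′ at both faces gives T = [1 + U² sinh²(κw) / (4E(U − E))]⁻¹ = 1/3769 = 0.000265.

T = 0.000265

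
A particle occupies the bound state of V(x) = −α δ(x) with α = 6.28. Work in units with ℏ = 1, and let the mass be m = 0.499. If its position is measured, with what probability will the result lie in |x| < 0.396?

P = 0.916

The normalised bound state is ψ = √κ e^{−κ|x|} with κ = mα/ℏ² = 3.134.
P(|x| < d) = ∫_{−d}^{d} κ e^{−2κ|x|} dx = 1 − e^{−2κd} = 1 − e^{−2.482} = 0.9164.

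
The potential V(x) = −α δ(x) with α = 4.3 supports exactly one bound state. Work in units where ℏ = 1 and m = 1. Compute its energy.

E = -9.25

The bound state is ψ(x) = √κ e^{−κ|x|}. The derivative jump ψ'(0⁺) − ψ'(0⁻) = −(2mα/ℏ²)ψ(0) fixes κ = mα/ℏ² = 4.300.
Then E = −ℏ²κ²/(2m) = −mα²/(2ℏ²) = -9.245.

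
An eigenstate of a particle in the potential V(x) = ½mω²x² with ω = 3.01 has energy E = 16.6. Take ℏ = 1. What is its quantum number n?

Invert E_n = (n + ½)ℏω: n = E/ℏω − ½ = 5.015, so n = 5.

n = 5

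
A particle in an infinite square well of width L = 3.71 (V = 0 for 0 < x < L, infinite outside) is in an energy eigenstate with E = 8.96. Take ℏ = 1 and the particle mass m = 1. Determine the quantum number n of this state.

For an infinite well E_n = n²π²ℏ²/(2mL²), so n = (L/πℏ)√(2mE).
n = (3.71/π) × √(2 × 1 × 8.96) = 4.999 → n = 5.

n = 5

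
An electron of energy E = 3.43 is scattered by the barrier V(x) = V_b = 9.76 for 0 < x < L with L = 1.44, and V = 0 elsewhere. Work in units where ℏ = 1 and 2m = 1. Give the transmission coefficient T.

E < V_b: inside the barrier ψ ∝ e^{±κx} with κ = √(2m(V_b − E))/ℏ = 2.516.
κL = 3.623, sinh(κL) = 18.71.
Matching ψ, ψ′ at both faces gives T = [1 + V_b² sinh²(κL) / (4E(V_b − E))]⁻¹ = 1/385.0 = 0.00260.

T = 0.00260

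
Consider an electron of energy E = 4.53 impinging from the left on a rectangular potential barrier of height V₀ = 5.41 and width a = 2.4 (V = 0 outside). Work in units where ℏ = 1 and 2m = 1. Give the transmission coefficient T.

T = 0.0241

E < V₀: inside the barrier ψ ∝ e^{±κx} with κ = √(2m(V₀ − E))/ℏ = 0.9381.
κa = 2.251, sinh(κa) = 4.698.
The exact tunnelling result is T⁻¹ = 1 + V₀² sinh²(κa) / [4E(V₀ − E)] = 41.51, so T = 0.0241.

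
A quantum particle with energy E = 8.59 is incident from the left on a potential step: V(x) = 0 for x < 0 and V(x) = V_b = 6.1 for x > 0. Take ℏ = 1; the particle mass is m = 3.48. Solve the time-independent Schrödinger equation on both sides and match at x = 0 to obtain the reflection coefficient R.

R = 0.0900

On each side the TISE gives plane waves with k = √(2m(E − V))/ℏ: k₁ = √(2·3.48·8.59) = 7.732, k₂ = √(2·3.48·2.49) = 4.163.
Continuity of ψ and ψ′ at the step yields the reflection amplitude r = (k₁ − k₂)/(k₁ + k₂) = 0.3001; thus R = |r|² = 0.09003, T = 0.9100.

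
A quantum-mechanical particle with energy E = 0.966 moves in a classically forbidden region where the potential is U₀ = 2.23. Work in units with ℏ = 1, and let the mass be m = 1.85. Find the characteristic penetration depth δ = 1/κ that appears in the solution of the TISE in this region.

Since E < U₀ the TISE in this region is ψ'' = κ²ψ with κ = √(2m(U₀ − E))/ℏ.
κ = √(2 × 1.85 × 1.264) = 2.163. The penetration depth is δ = 1/κ = 0.462.

δ = 0.462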